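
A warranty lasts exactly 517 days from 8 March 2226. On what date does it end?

+365 (one year) → Mar 8, 2227 (152 left).
Mar has 31 days: +24 → Apr 1, 2227 (128 left).
Apr has 30 days: +30 → May 1, 2227 (98 left).
May has 31 days: +31 → Jun 1, 2227 (67 left).
Jun has 30 days: +30 → Jul 1, 2227 (37 left).
Jul has 31 days: +31 → Aug 1, 2227 (6 left).
+6 → Aug 7, 2227.

August 7, 2227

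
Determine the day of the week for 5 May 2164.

Doomsday rule: the anchor day for the 2100s is Sunday. For year 64: 64÷12 = 5 r 4, and 4÷4 = 1, so 5+4+1 = 10.
Sunday + 10 ≡ Wednesday — that's 2164's doomsday.
In May the doomsday date is May 9.
May 5 is 4 days before May 9; 4 mod 7 = 4, so Wednesday − 4 = Saturday.

Saturday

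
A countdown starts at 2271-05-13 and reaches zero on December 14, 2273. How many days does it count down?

May 13, 2271 → May 13, 2272: 366 days (Feb 29, 2272 is in that span).
May 13, 2272 → May 13, 2273: 365 days.
May 13, 2273 → Jun 13, 2273: 31 days (May has 31).
Jun 13, 2273 → Jul 13, 2273: 30 days (June has 30).
Jul 13, 2273 → Aug 13, 2273: 31 days (July has 31).
Aug 13, 2273 → Sep 13, 2273: 31 days (August has 31).
Sep 13, 2273 → Oct 13, 2273: 30 days (September has 30).
Oct 13, 2273 → Nov 13, 2273: 31 days (October has 31).
Nov 13, 2273 → Dec 13, 2273: 30 days (November has 30).
Dec 13, 2273 → Dec 14, 2273: 1 days.
Total: 946 days.

946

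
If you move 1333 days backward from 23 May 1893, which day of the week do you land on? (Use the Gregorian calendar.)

First find the weekday of May 23, 1893. Doomsday rule: the anchor day for the 1800s is Friday. For year 93: 93÷12 = 7 r 9, and 9÷4 = 2, so 7+9+2 = 18.
Friday + 18 ≡ Tuesday — that's 1893's doomsday.
In May the doomsday date is May 9.
May 23 is 14 days after May 9; 14 mod 7 = 0, so Tuesday + 0 = Tuesday.
1333 mod 7 = 3, so 1333 days before a Tuesday is Tuesday − 3 = Saturday.

Saturday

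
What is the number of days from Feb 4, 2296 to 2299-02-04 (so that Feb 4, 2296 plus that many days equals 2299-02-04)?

1096

Feb 4, 2296 → Feb 4, 2297: 366 days (Feb 29, 2296 is in that span).
Feb 4, 2297 → Feb 4, 2298: 365 days.
Feb 4, 2298 → Mar 4, 2298: 28 days (February has 28).
Mar 4, 2298 → Apr 4, 2298: 31 days (March has 31).
Apr 4, 2298 → May 4, 2298: 30 days (April has 30).
May 4, 2298 → Jun 4, 2298: 31 days (May has 31).
Jun 4, 2298 → Jul 4, 2298: 30 days (June has 30).
Jul 4, 2298 → Aug 4, 2298: 31 days (July has 31).
Aug 4, 2298 → Sep 4, 2298: 31 days (August has 31).
Sep 4, 2298 → Oct 4, 2298: 30 days (September has 30).
Oct 4, 2298 → Nov 4, 2298: 31 days (October has 31).
Nov 4, 2298 → Dec 4, 2298: 30 days (November has 30).
Dec 4, 2298 → Jan 4, 2299: 31 days (December has 31).
Jan 4, 2299 → Feb 4, 2299: 31 days.
Total: 1096 days.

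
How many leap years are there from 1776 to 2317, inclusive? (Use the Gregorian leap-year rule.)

Multiples of 4 in [1776,2317]: 136.
Of those, multiples of 100: 6 (not leap unless ÷400).
Multiples of 400: 1.
Leap years = 136 − 6 + 1 = 131.

131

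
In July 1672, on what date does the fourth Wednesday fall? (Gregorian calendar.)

July 27, 1672

July 1, 1672 is a Friday.
The first Wednesday is therefore July 6 (5 days later).
The fourth Wednesday is 6 + 3×7 = July 27.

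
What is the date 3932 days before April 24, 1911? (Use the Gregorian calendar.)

July 18, 1900

−365 (one year) → Apr 24, 1910 (3567 left).
−365 (one year) → Apr 24, 1909 (3202 left).
−365 (one year) → Apr 24, 1908 (2837 left).
−366 (one year; includes Feb 29, 1908) → Apr 24, 1907 (2471 left).
−365 (one year) → Apr 24, 1906 (2106 left).
−365 (one year) → Apr 24, 1905 (1741 left).
−365 (one year) → Apr 24, 1904 (1376 left).
−366 (one year; includes Feb 29, 1904) → Apr 24, 1903 (1010 left).
−365 (one year) → Apr 24, 1902 (645 left).
−365 (one year) → Apr 24, 1901 (280 left).
−24 → Mar 31, 1901 (end of Mar, 31 days; 256 left).
−31 → Feb 28, 1901 (end of Feb, 28 days; 225 left).
−28 → Jan 31, 1901 (end of Jan, 31 days; 197 left).
−31 → Dec 31, 1900 (end of Dec, 31 days; 166 left).
−31 → Nov 30, 1900 (end of Nov, 30 days; 135 left).
−30 → Oct 31, 1900 (end of Oct, 31 days; 105 left).
−31 → Sep 30, 1900 (end of Sep, 30 days; 74 left).
−30 → Aug 31, 1900 (end of Aug, 31 days; 44 left).
−31 → Jul 31, 1900 (end of Jul, 31 days; 13 left).
−13 → Jul 18, 1900.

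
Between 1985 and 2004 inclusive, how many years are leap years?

5

Multiples of 4 in [1985,2004]: 5.
Of those, multiples of 100: 1 (not leap unless ÷400).
Multiples of 400: 1.
Leap years = 5 − 1 + 1 = 5.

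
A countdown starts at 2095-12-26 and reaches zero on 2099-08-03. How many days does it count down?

Dec 26, 2095 → Dec 26, 2096: 366 days (Feb 29, 2096 is in that span).
Dec 26, 2096 → Dec 26, 2097: 365 days.
Dec 26, 2097 → Dec 26, 2098: 365 days.
Dec 26, 2098 → Jan 26, 2099: 31 days (December has 31).
Jan 26, 2099 → Feb 26, 2099: 31 days (January has 31).
Feb 26, 2099 → Mar 26, 2099: 28 days (February has 28).
Mar 26, 2099 → Apr 26, 2099: 31 days (March has 31).
Apr 26, 2099 → May 26, 2099: 30 days (April has 30).
May 26, 2099 → Jun 26, 2099: 31 days (May has 31).
Jun 26, 2099 → Jul 26, 2099: 30 days (June has 30).
Jul 26, 2099 → Aug 3, 2099: 8 days.
Total: 1316 days.

1316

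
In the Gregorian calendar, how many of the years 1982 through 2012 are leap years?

8

Multiples of 4 in [1982,2012]: 8.
Of those, multiples of 100: 1 (not leap unless ÷400).
Multiples of 400: 1.
Leap years = 8 − 1 + 1 = 8.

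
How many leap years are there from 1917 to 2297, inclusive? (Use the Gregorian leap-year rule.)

93

Multiples of 4 in [1917,2297]: 95.
Of those, multiples of 100: 3 (not leap unless ÷400).
Multiples of 400: 1.
Leap years = 95 − 3 + 1 = 93.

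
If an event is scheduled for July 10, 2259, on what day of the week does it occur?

Sunday

Doomsday rule: the anchor day for the 2200s is Friday. For year 59: 59÷12 = 4 r 11, and 11÷4 = 2, so 4+11+2 = 17.
Friday + 17 ≡ Monday — that's 2259's doomsday.
In July the doomsday date is Jul 11.
Jul 10 is 1 day before Jul 11; 1 mod 7 = 1, so Monday − 1 = Sunday.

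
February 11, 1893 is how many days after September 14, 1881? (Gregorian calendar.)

Sep 14, 1881 → Sep 14, 1882: 365 days.
Sep 14, 1882 → Sep 14, 1883: 365 days.
Sep 14, 1883 → Sep 14, 1884: 366 days (Feb 29, 1884 is in that span).
Sep 14, 1884 → Sep 14, 1885: 365 days.
Sep 14, 1885 → Sep 14, 1886: 365 days.
Sep 14, 1886 → Sep 14, 1887: 365 days.
Sep 14, 1887 → Sep 14, 1888: 366 days (Feb 29, 1888 is in that span).
Sep 14, 1888 → Sep 14, 1889: 365 days.
Sep 14, 1889 → Sep 14, 1890: 365 days.
Sep 14, 1890 → Sep 14, 1891: 365 days.
Sep 14, 1891 → Sep 14, 1892: 366 days (Feb 29, 1892 is in that span).
Sep 14, 1892 → Oct 14, 1892: 30 days (September has 30).
Oct 14, 1892 → Nov 14, 1892: 31 days (October has 31).
Nov 14, 1892 → Dec 14, 1892: 30 days (November has 30).
Dec 14, 1892 → Jan 14, 1893: 31 days (December has 31).
Jan 14, 1893 → Feb 11, 1893: 28 days.
Total: 4168 days.

4168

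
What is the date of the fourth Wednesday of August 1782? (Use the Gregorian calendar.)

August 1, 1782 is a Thursday.
The first Wednesday is therefore August 7 (6 days later).
The fourth Wednesday is 7 + 3×7 = August 28.

August 28, 1782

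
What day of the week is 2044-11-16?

Doomsday rule: the anchor day for the 2000s is Tuesday. For year 44: 44÷12 = 3 r 8, and 8÷4 = 2, so 3+8+2 = 13.
Tuesday + 13 ≡ Monday — that's 2044's doomsday.
In November the doomsday date is Nov 7.
Nov 16 is 9 days after Nov 7; 9 mod 7 = 2, so Monday + 2 = Wednesday.

Wednesday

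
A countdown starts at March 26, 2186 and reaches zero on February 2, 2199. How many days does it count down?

Mar 26, 2186 → Mar 26, 2187: 365 days.
Mar 26, 2187 → Mar 26, 2188: 366 days (Feb 29, 2188 is in that span).
Mar 26, 2188 → Mar 26, 2189: 365 days.
Mar 26, 2189 → Mar 26, 2190: 365 days.
Mar 26, 2190 → Mar 26, 2191: 365 days.
Mar 26, 2191 → Mar 26, 2192: 366 days (Feb 29, 2192 is in that span).
Mar 26, 2192 → Mar 26, 2193: 365 days.
Mar 26, 2193 → Mar 26, 2194: 365 days.
Mar 26, 2194 → Mar 26, 2195: 365 days.
Mar 26, 2195 → Mar 26, 2196: 366 days (Feb 29, 2196 is in that span).
Mar 26, 2196 → Mar 26, 2197: 365 days.
Mar 26, 2197 → Mar 26, 2198: 365 days.
Mar 26, 2198 → Apr 26, 2198: 31 days (March has 31).
Apr 26, 2198 → May 26, 2198: 30 days (April has 30).
May 26, 2198 → Jun 26, 2198: 31 days (May has 31).
Jun 26, 2198 → Jul 26, 2198: 30 days (June has 30).
Jul 26, 2198 → Aug 26, 2198: 31 days (July has 31).
Aug 26, 2198 → Sep 26, 2198: 31 days (August has 31).
Sep 26, 2198 → Oct 26, 2198: 30 days (September has 30).
Oct 26, 2198 → Nov 26, 2198: 31 days (October has 31).
Nov 26, 2198 → Dec 26, 2198: 30 days (November has 30).
Dec 26, 2198 → Jan 26, 2199: 31 days (December has 31).
Jan 26, 2199 → Feb 2, 2199: 7 days.
Total: 4696 days.

4696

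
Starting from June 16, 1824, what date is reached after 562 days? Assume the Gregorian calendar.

December 30, 1825

+365 (one year) → Jun 16, 1825 (197 left).
Jun has 30 days: +15 → Jul 1, 1825 (182 left).
Jul has 31 days: +31 → Aug 1, 1825 (151 left).
Aug has 31 days: +31 → Sep 1, 1825 (120 left).
Sep has 30 days: +30 → Oct 1, 1825 (90 left).
Oct has 31 days: +31 → Nov 1, 1825 (59 left).
Nov has 30 days: +30 → Dec 1, 1825 (29 left).
+29 → Dec 30, 1825.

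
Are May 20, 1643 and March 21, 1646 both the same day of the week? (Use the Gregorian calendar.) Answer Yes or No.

From May 20, 1643 to Mar 21, 1646 is 1036 days.
1036 mod 7 = 0, so they are the same weekday.
(May 20, 1643 is a Wednesday; Mar 21, 1646 is a Wednesday.)

Yes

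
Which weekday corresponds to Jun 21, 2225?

Doomsday rule: the anchor day for the 2200s is Friday. For year 25: 25÷12 = 2 r 1, and 1÷4 = 0, so 2+1+0 = 3.
Friday + 3 ≡ Monday — that's 2225's doomsday.
In June the doomsday date is Jun 6.
Jun 21 is 15 days after Jun 6; 15 mod 7 = 1, so Monday + 1 = Tuesday.

Tuesday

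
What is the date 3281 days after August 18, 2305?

+365 (one year) → Aug 18, 2306 (2916 left).
+365 (one year) → Aug 18, 2307 (2551 left).
+366 (one year; includes Feb 29, 2308) → Aug 18, 2308 (2185 left).
+365 (one year) → Aug 18, 2309 (1820 left).
+365 (one year) → Aug 18, 2310 (1455 left).
+365 (one year) → Aug 18, 2311 (1090 left).
+366 (one year; includes Feb 29, 2312) → Aug 18, 2312 (724 left).
+365 (one year) → Aug 18, 2313 (359 left).
Aug has 31 days: +14 → Sep 1, 2313 (345 left).
Sep has 30 days: +30 → Oct 1, 2313 (315 left).
Oct has 31 days: +31 → Nov 1, 2313 (284 left).
Nov has 30 days: +30 → Dec 1, 2313 (254 left).
Dec has 31 days: +31 → Jan 1, 2314 (223 left).
Jan has 31 days: +31 → Feb 1, 2314 (192 left).
Feb has 28 days: +28 → Mar 1, 2314 (164 left).
Mar has 31 days: +31 → Apr 1, 2314 (133 left).
Apr has 30 days: +30 → May 1, 2314 (103 left).
May has 31 days: +31 → Jun 1, 2314 (72 left).
Jun has 30 days: +30 → Jul 1, 2314 (42 left).
Jul has 31 days: +31 → Aug 1, 2314 (11 left).
+11 → Aug 12, 2314.

August 12, 2314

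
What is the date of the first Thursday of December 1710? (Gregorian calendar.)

December 4, 1710

December 1, 1710 is a Monday.
The first Thursday is therefore December 4 (3 days later).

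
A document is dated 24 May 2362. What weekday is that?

Doomsday rule: the anchor day for the 2300s is Wednesday. For year 62: 62÷12 = 5 r 2, and 2÷4 = 0, so 5+2+0 = 7.
Wednesday + 7 ≡ Wednesday — that's 2362's doomsday.
In May the doomsday date is May 9.
May 24 is 15 days after May 9; 15 mod 7 = 1, so Wednesday + 1 = Thursday.

Thursday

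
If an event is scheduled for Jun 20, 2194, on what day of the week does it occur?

Doomsday rule: the anchor day for the 2100s is Sunday. For year 94: 94÷12 = 7 r 10, and 10÷4 = 2, so 7+10+2 = 19.
Sunday + 19 ≡ Friday — that's 2194's doomsday.
In June the doomsday date is Jun 6.
Jun 20 is 14 days after Jun 6; 14 mod 7 = 0, so Friday + 0 = Friday.

Friday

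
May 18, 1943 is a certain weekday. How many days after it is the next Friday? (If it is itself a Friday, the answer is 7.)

3

May 18, 1943 is a Tuesday.
From Tuesday to the next Friday is 3 days.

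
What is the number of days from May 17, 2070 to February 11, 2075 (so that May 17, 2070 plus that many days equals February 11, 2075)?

1731

May 17, 2070 → May 17, 2071: 365 days.
May 17, 2071 → May 17, 2072: 366 days (Feb 29, 2072 is in that span).
May 17, 2072 → May 17, 2073: 365 days.
May 17, 2073 → May 17, 2074: 365 days.
May 17, 2074 → Jun 17, 2074: 31 days (May has 31).
Jun 17, 2074 → Jul 17, 2074: 30 days (June has 30).
Jul 17, 2074 → Aug 17, 2074: 31 days (July has 31).
Aug 17, 2074 → Sep 17, 2074: 31 days (August has 31).
Sep 17, 2074 → Oct 17, 2074: 30 days (September has 30).
Oct 17, 2074 → Nov 17, 2074: 31 days (October has 31).
Nov 17, 2074 → Dec 17, 2074: 30 days (November has 30).
Dec 17, 2074 → Jan 17, 2075: 31 days (December has 31).
Jan 17, 2075 → Feb 11, 2075: 25 days.
Total: 1731 days.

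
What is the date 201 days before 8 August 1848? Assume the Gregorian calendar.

−8 → Jul 31, 1848 (end of Jul, 31 days; 193 left).
−31 → Jun 30, 1848 (end of Jun, 30 days; 162 left).
−30 → May 31, 1848 (end of May, 31 days; 132 left).
−31 → Apr 30, 1848 (end of Apr, 30 days; 101 left).
−30 → Mar 31, 1848 (end of Mar, 31 days; 71 left).
−31 → Feb 29, 1848 (end of Feb, 29 days; 40 left).
−29 → Jan 31, 1848 (end of Jan, 31 days; 11 left).
−11 → Jan 20, 1848.

January 20, 1848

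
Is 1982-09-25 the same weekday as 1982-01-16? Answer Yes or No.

Yes

From Jan 16, 1982 to Sep 25, 1982 is 252 days.
252 mod 7 = 0, so they are the same weekday.
(Jan 16, 1982 is a Saturday; Sep 25, 1982 is a Saturday.)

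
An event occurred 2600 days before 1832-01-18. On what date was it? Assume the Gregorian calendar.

December 5, 1824

−365 (one year) → Jan 18, 1831 (2235 left).
−365 (one year) → Jan 18, 1830 (1870 left).
−365 (one year) → Jan 18, 1829 (1505 left).
−366 (one year; includes Feb 29, 1828) → Jan 18, 1828 (1139 left).
−365 (one year) → Jan 18, 1827 (774 left).
−365 (one year) → Jan 18, 1826 (409 left).
−365 (one year) → Jan 18, 1825 (44 left).
−18 → Dec 31, 1824 (end of Dec, 31 days; 26 left).
−26 → Dec 5, 1824.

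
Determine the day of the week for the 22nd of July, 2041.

Doomsday rule: the anchor day for the 2000s is Tuesday. For year 41: 41÷12 = 3 r 5, and 5÷4 = 1, so 3+5+1 = 9.
Tuesday + 9 ≡ Thursday — that's 2041's doomsday.
In July the doomsday date is Jul 11.
Jul 22 is 11 days after Jul 11; 11 mod 7 = 4, so Thursday + 4 = Monday.

Monday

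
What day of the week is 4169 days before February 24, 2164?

Monday

Feb 24, 2164 is a Friday.
4169 mod 7 = 4, so 4169 days before a Friday is Friday − 4 = Monday.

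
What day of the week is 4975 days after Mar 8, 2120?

First find the weekday of Mar 8, 2120. Doomsday rule: the anchor day for the 2100s is Sunday. For year 20: 20÷12 = 1 r 8, and 8÷4 = 2, so 1+8+2 = 11.
Sunday + 11 ≡ Thursday — that's 2120's doomsday.
In March the doomsday date is Mar 14.
Mar 8 is 6 days before Mar 14; 6 mod 7 = 6, so Thursday − 6 = Friday.
4975 mod 7 = 5, so 4975 days after a Friday is Friday + 5 = Wednesday.

Wednesday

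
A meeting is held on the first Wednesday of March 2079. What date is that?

March 1, 2079

March 1, 2079 is a Wednesday.
The first Wednesday is therefore March 1 (same day).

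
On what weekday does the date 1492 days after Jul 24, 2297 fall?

Sunday

Jul 24, 2297 is a Saturday.
1492 mod 7 = 1, so 1492 days after a Saturday is Saturday + 1 = Sunday.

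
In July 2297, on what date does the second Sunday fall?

July 11, 2297

July 1, 2297 is a Thursday.
The first Sunday is therefore July 4 (3 days later).
The second Sunday is 4 + 1×7 = July 11.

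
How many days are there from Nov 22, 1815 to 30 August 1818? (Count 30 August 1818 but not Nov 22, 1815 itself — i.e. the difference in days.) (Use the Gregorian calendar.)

Nov 22, 1815 → Nov 22, 1816: 366 days (Feb 29, 1816 is in that span).
Nov 22, 1816 → Nov 22, 1817: 365 days.
Nov 22, 1817 → Dec 22, 1817: 30 days (November has 30).
Dec 22, 1817 → Jan 22, 1818: 31 days (December has 31).
Jan 22, 1818 → Feb 22, 1818: 31 days (January has 31).
Feb 22, 1818 → Mar 22, 1818: 28 days (February has 28).
Mar 22, 1818 → Apr 22, 1818: 31 days (March has 31).
Apr 22, 1818 → May 22, 1818: 30 days (April has 30).
May 22, 1818 → Jun 22, 1818: 31 days (May has 31).
Jun 22, 1818 → Jul 22, 1818: 30 days (June has 30).
Jul 22, 1818 → Aug 22, 1818: 31 days (July has 31).
Aug 22, 1818 → Aug 30, 1818: 8 days.
Total: 1012 days.

1012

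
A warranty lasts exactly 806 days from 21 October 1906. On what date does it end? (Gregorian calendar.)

+365 (one year) → Oct 21, 1907 (441 left).
+366 (one year; includes Feb 29, 1908) → Oct 21, 1908 (75 left).
Oct has 31 days: +11 → Nov 1, 1908 (64 left).
Nov has 30 days: +30 → Dec 1, 1908 (34 left).
Dec has 31 days: +31 → Jan 1, 1909 (3 left).
+3 → Jan 4, 1909.

January 4, 1909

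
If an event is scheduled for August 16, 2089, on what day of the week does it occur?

Tuesday

Doomsday rule: the anchor day for the 2000s is Tuesday. For year 89: 89÷12 = 7 r 5, and 5÷4 = 1, so 7+5+1 = 13.
Tuesday + 13 ≡ Monday — that's 2089's doomsday.
In August the doomsday date is Aug 8.
Aug 16 is 8 days after Aug 8; 8 mod 7 = 1, so Monday + 1 = Tuesday.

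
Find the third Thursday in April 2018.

April 1, 2018 is a Sunday.
The first Thursday is therefore April 5 (4 days later).
The third Thursday is 5 + 2×7 = April 19.

April 19, 2018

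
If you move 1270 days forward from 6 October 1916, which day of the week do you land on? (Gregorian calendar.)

Monday

First find the weekday of Oct 6, 1916. Doomsday rule: the anchor day for the 1900s is Wednesday. For year 16: 16÷12 = 1 r 4, and 4÷4 = 1, so 1+4+1 = 6.
Wednesday + 6 ≡ Tuesday — that's 1916's doomsday.
In October the doomsday date is Oct 10.
Oct 6 is 4 days before Oct 10; 4 mod 7 = 4, so Tuesday − 4 = Friday.
1270 mod 7 = 3, so 1270 days after a Friday is Friday + 3 = Monday.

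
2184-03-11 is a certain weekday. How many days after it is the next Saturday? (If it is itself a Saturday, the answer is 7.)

2

Mar 11, 2184 is a Thursday.
From Thursday to the next Saturday is 2 days.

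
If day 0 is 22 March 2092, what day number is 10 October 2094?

Mar 22, 2092 → Mar 22, 2093: 365 days.
Mar 22, 2093 → Mar 22, 2094: 365 days.
Mar 22, 2094 → Apr 22, 2094: 31 days (March has 31).
Apr 22, 2094 → May 22, 2094: 30 days (April has 30).
May 22, 2094 → Jun 22, 2094: 31 days (May has 31).
Jun 22, 2094 → Jul 22, 2094: 30 days (June has 30).
Jul 22, 2094 → Aug 22, 2094: 31 days (July has 31).
Aug 22, 2094 → Sep 22, 2094: 31 days (August has 31).
Sep 22, 2094 → Oct 10, 2094: 18 days.
Total: 932 days.

932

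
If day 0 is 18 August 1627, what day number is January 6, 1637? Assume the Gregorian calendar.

3429

Aug 18, 1627 → Aug 18, 1628: 366 days (Feb 29, 1628 is in that span).
Aug 18, 1628 → Aug 18, 1629: 365 days.
Aug 18, 1629 → Aug 18, 1630: 365 days.
Aug 18, 1630 → Aug 18, 1631: 365 days.
Aug 18, 1631 → Aug 18, 1632: 366 days (Feb 29, 1632 is in that span).
Aug 18, 1632 → Aug 18, 1633: 365 days.
Aug 18, 1633 → Aug 18, 1634: 365 days.
Aug 18, 1634 → Aug 18, 1635: 365 days.
Aug 18, 1635 → Aug 18, 1636: 366 days (Feb 29, 1636 is in that span).
Aug 18, 1636 → Sep 18, 1636: 31 days (August has 31).
Sep 18, 1636 → Oct 18, 1636: 30 days (September has 30).
Oct 18, 1636 → Nov 18, 1636: 31 days (October has 31).
Nov 18, 1636 → Dec 18, 1636: 30 days (November has 30).
Dec 18, 1636 → Jan 6, 1637: 19 days.
Total: 3429 days.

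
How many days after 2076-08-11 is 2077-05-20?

Aug 11, 2076 → Sep 11, 2076: 31 days (August has 31).
Sep 11, 2076 → Oct 11, 2076: 30 days (September has 30).
Oct 11, 2076 → Nov 11, 2076: 31 days (October has 31).
Nov 11, 2076 → Dec 11, 2076: 30 days (November has 30).
Dec 11, 2076 → Jan 11, 2077: 31 days (December has 31).
Jan 11, 2077 → Feb 11, 2077: 31 days (January has 31).
Feb 11, 2077 → Mar 11, 2077: 28 days (February has 28).
Mar 11, 2077 → Apr 11, 2077: 31 days (March has 31).
Apr 11, 2077 → May 11, 2077: 30 days (April has 30).
May 11, 2077 → May 20, 2077: 9 days.
Total: 282 days.

282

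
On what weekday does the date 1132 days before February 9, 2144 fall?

First find the weekday of Feb 9, 2144. Doomsday rule: the anchor day for the 2100s is Sunday. For year 44: 44÷12 = 3 r 8, and 8÷4 = 2, so 3+8+2 = 13.
Sunday + 13 ≡ Saturday — that's 2144's doomsday.
In February the doomsday date is Feb 29 (2144 is a leap year (divisible by 4)).
Feb 9 is 20 days before Feb 29; 20 mod 7 = 6, so Saturday − 6 = Sunday.
1132 mod 7 = 5, so 1132 days before a Sunday is Sunday − 5 = Tuesday.

Tuesday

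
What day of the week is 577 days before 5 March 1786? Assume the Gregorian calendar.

Thursday

Mar 5, 1786 is a Sunday.
577 mod 7 = 3, so 577 days before a Sunday is Sunday − 3 = Thursday.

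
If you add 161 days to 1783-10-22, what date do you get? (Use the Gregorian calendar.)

March 31, 1784

Oct has 31 days: +10 → Nov 1, 1783 (151 left).
Nov has 30 days: +30 → Dec 1, 1783 (121 left).
Dec has 31 days: +31 → Jan 1, 1784 (90 left).
Jan has 31 days: +31 → Feb 1, 1784 (59 left).
Feb has 29 days: +29 → Mar 1, 1784 (30 left).
+30 → Mar 31, 1784.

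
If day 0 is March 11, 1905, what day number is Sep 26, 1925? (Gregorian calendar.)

Mar 11, 1905 → Mar 11, 1906: 365 days.
Mar 11, 1906 → Mar 11, 1907: 365 days.
Mar 11, 1907 → Mar 11, 1908: 366 days (Feb 29, 1908 is in that span).
Mar 11, 1908 → Mar 11, 1909: 365 days.
Mar 11, 1909 → Mar 11, 1910: 365 days.
Mar 11, 1910 → Mar 11, 1911: 365 days.
Mar 11, 1911 → Mar 11, 1912: 366 days (Feb 29, 1912 is in that span).
Mar 11, 1912 → Mar 11, 1913: 365 days.
Mar 11, 1913 → Mar 11, 1914: 365 days.
Mar 11, 1914 → Mar 11, 1915: 365 days.
Mar 11, 1915 → Mar 11, 1916: 366 days (Feb 29, 1916 is in that span).
Mar 11, 1916 → Mar 11, 1917: 365 days.
Mar 11, 1917 → Mar 11, 1918: 365 days.
Mar 11, 1918 → Mar 11, 1919: 365 days.
Mar 11, 1919 → Mar 11, 1920: 366 days (Feb 29, 1920 is in that span).
Mar 11, 1920 → Mar 11, 1921: 365 days.
Mar 11, 1921 → Mar 11, 1922: 365 days.
Mar 11, 1922 → Mar 11, 1923: 365 days.
Mar 11, 1923 → Mar 11, 1924: 366 days (Feb 29, 1924 is in that span).
Mar 11, 1924 → Mar 11, 1925: 365 days.
Mar 11, 1925 → Apr 11, 1925: 31 days (March has 31).
Apr 11, 1925 → May 11, 1925: 30 days (April has 30).
May 11, 1925 → Jun 11, 1925: 31 days (May has 31).
Jun 11, 1925 → Jul 11, 1925: 30 days (June has 30).
Jul 11, 1925 → Aug 11, 1925: 31 days (July has 31).
Aug 11, 1925 → Sep 11, 1925: 31 days (August has 31).
Sep 11, 1925 → Sep 26, 1925: 15 days.
Total: 7504 days.

7504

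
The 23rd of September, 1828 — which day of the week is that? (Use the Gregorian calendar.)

Tuesday

January 1, 1828 is a Tuesday.
Jan 1, 1828 → Feb 1, 1828: 31 days (January has 31).
Feb 1, 1828 → Mar 1, 1828: 29 days (February has 29).
Mar 1, 1828 → Apr 1, 1828: 31 days (March has 31).
Apr 1, 1828 → May 1, 1828: 30 days (April has 30).
May 1, 1828 → Jun 1, 1828: 31 days (May has 31).
Jun 1, 1828 → Jul 1, 1828: 30 days (June has 30).
Jul 1, 1828 → Aug 1, 1828: 31 days (July has 31).
Aug 1, 1828 → Sep 1, 1828: 31 days (August has 31).
Sep 1, 1828 → Sep 23, 1828: 22 days.
Total: 266 days.
266 mod 7 = 0, so Tuesday + 0 = Tuesday.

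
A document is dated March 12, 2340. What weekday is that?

Tuesday

Doomsday rule: the anchor day for the 2300s is Wednesday. For year 40: 40÷12 = 3 r 4, and 4÷4 = 1, so 3+4+1 = 8.
Wednesday + 8 ≡ Thursday — that's 2340's doomsday.
In March the doomsday date is Mar 14.
Mar 12 is 2 days before Mar 14; 2 mod 7 = 2, so Thursday − 2 = Tuesday.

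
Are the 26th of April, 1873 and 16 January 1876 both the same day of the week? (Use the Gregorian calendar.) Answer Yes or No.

From Apr 26, 1873 to Jan 16, 1876 is 995 days.
995 mod 7 = 1, so they are different weekdays.
(Apr 26, 1873 is a Saturday; Jan 16, 1876 is a Sunday.)

No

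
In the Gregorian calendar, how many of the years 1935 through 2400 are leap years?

Multiples of 4 in [1935,2400]: 117.
Of those, multiples of 100: 5 (not leap unless ÷400).
Multiples of 400: 2.
Leap years = 117 − 5 + 2 = 114.

114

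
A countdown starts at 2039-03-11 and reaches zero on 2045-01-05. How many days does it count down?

Mar 11, 2039 → Mar 11, 2040: 366 days (Feb 29, 2040 is in that span).
Mar 11, 2040 → Mar 11, 2041: 365 days.
Mar 11, 2041 → Mar 11, 2042: 365 days.
Mar 11, 2042 → Mar 11, 2043: 365 days.
Mar 11, 2043 → Mar 11, 2044: 366 days (Feb 29, 2044 is in that span).
Mar 11, 2044 → Apr 11, 2044: 31 days (March has 31).
Apr 11, 2044 → May 11, 2044: 30 days (April has 30).
May 11, 2044 → Jun 11, 2044: 31 days (May has 31).
Jun 11, 2044 → Jul 11, 2044: 30 days (June has 30).
Jul 11, 2044 → Aug 11, 2044: 31 days (July has 31).
Aug 11, 2044 → Sep 11, 2044: 31 days (August has 31).
Sep 11, 2044 → Oct 11, 2044: 30 days (September has 30).
Oct 11, 2044 → Nov 11, 2044: 31 days (October has 31).
Nov 11, 2044 → Dec 11, 2044: 30 days (November has 30).
Dec 11, 2044 → Jan 5, 2045: 25 days.
Total: 2127 days.

2127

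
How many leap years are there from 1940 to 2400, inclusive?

113

Multiples of 4 in [1940,2400]: 116.
Of those, multiples of 100: 5 (not leap unless ÷400).
Multiples of 400: 2.
Leap years = 116 − 5 + 2 = 113.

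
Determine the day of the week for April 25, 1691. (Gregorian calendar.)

Wednesday

Doomsday rule: the anchor day for the 1600s is Tuesday. For year 91: 91÷12 = 7 r 7, and 7÷4 = 1, so 7+7+1 = 15.
Tuesday + 15 ≡ Wednesday — that's 1691's doomsday.
In April the doomsday date is Apr 4.
Apr 25 is 21 days after Apr 4; 21 mod 7 = 0, so Wednesday + 0 = Wednesday.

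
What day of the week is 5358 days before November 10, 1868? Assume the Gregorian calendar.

First find the weekday of Nov 10, 1868. Doomsday rule: the anchor day for the 1800s is Friday. For year 68: 68÷12 = 5 r 8, and 8÷4 = 2, so 5+8+2 = 15.
Friday + 15 ≡ Saturday — that's 1868's doomsday.
In November the doomsday date is Nov 7.
Nov 10 is 3 days after Nov 7; 3 mod 7 = 3, so Saturday + 3 = Tuesday.
5358 mod 7 = 3, so 5358 days before a Tuesday is Tuesday − 3 = Saturday.

Saturday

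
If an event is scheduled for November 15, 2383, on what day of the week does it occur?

Tuesday

Doomsday rule: the anchor day for the 2300s is Wednesday. For year 83: 83÷12 = 6 r 11, and 11÷4 = 2, so 6+11+2 = 19.
Wednesday + 19 ≡ Monday — that's 2383's doomsday.
In November the doomsday date is Nov 7.
Nov 15 is 8 days after Nov 7; 8 mod 7 = 1, so Monday + 1 = Tuesday.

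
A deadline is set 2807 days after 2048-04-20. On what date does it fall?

December 27, 2055

+365 (one year) → Apr 20, 2049 (2442 left).
+365 (one year) → Apr 20, 2050 (2077 left).
+365 (one year) → Apr 20, 2051 (1712 left).
+366 (one year; includes Feb 29, 2052) → Apr 20, 2052 (1346 left).
+365 (one year) → Apr 20, 2053 (981 left).
+365 (one year) → Apr 20, 2054 (616 left).
+365 (one year) → Apr 20, 2055 (251 left).
Apr has 30 days: +11 → May 1, 2055 (240 left).
May has 31 days: +31 → Jun 1, 2055 (209 left).
Jun has 30 days: +30 → Jul 1, 2055 (179 left).
Jul has 31 days: +31 → Aug 1, 2055 (148 left).
Aug has 31 days: +31 → Sep 1, 2055 (117 left).
Sep has 30 days: +30 → Oct 1, 2055 (87 left).
Oct has 31 days: +31 → Nov 1, 2055 (56 left).
Nov has 30 days: +30 → Dec 1, 2055 (26 left).
+26 → Dec 27, 2055.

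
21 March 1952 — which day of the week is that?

Friday

Doomsday rule: the anchor day for the 1900s is Wednesday. For year 52: 52÷12 = 4 r 4, and 4÷4 = 1, so 4+4+1 = 9.
Wednesday + 9 ≡ Friday — that's 1952's doomsday.
In March the doomsday date is Mar 14.
Mar 21 is 7 days after Mar 14; 7 mod 7 = 0, so Friday + 0 = Friday.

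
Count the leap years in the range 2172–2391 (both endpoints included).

Multiples of 4 in [2172,2391]: 55.
Of those, multiples of 100: 2 (not leap unless ÷400).
Multiples of 400: 0.
Leap years = 55 − 2 + 0 = 53.

53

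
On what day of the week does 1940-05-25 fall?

Saturday

Doomsday rule: the anchor day for the 1900s is Wednesday. For year 40: 40÷12 = 3 r 4, and 4÷4 = 1, so 3+4+1 = 8.
Wednesday + 8 ≡ Thursday — that's 1940's doomsday.
In May the doomsday date is May 9.
May 25 is 16 days after May 9; 16 mod 7 = 2, so Thursday + 2 = Saturday.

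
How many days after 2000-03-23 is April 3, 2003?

Mar 23, 2000 → Mar 23, 2001: 365 days.
Mar 23, 2001 → Mar 23, 2002: 365 days.
Mar 23, 2002 → Apr 23, 2002: 31 days (March has 31).
Apr 23, 2002 → May 23, 2002: 30 days (April has 30).
May 23, 2002 → Jun 23, 2002: 31 days (May has 31).
Jun 23, 2002 → Jul 23, 2002: 30 days (June has 30).
Jul 23, 2002 → Aug 23, 2002: 31 days (July has 31).
Aug 23, 2002 → Sep 23, 2002: 31 days (August has 31).
Sep 23, 2002 → Oct 23, 2002: 30 days (September has 30).
Oct 23, 2002 → Nov 23, 2002: 31 days (October has 31).
Nov 23, 2002 → Dec 23, 2002: 30 days (November has 30).
Dec 23, 2002 → Jan 23, 2003: 31 days (December has 31).
Jan 23, 2003 → Feb 23, 2003: 31 days (January has 31).
Feb 23, 2003 → Mar 23, 2003: 28 days (February has 28).
Mar 23, 2003 → Apr 3, 2003: 11 days.
Total: 1106 days.

1106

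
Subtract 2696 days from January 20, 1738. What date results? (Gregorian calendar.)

−365 (one year) → Jan 20, 1737 (2331 left).
−366 (one year; includes Feb 29, 1736) → Jan 20, 1736 (1965 left).
−365 (one year) → Jan 20, 1735 (1600 left).
−365 (one year) → Jan 20, 1734 (1235 left).
−365 (one year) → Jan 20, 1733 (870 left).
−366 (one year; includes Feb 29, 1732) → Jan 20, 1732 (504 left).
−365 (one year) → Jan 20, 1731 (139 left).
−20 → Dec 31, 1730 (end of Dec, 31 days; 119 left).
−31 → Nov 30, 1730 (end of Nov, 30 days; 88 left).
−30 → Oct 31, 1730 (end of Oct, 31 days; 58 left).
−31 → Sep 30, 1730 (end of Sep, 30 days; 27 left).
−27 → Sep 3, 1730.

September 3, 1730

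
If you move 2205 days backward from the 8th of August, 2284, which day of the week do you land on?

First find the weekday of Aug 8, 2284. Doomsday rule: the anchor day for the 2200s is Friday. For year 84: 84÷12 = 7 r 0, and 0÷4 = 0, so 7+0+0 = 7.
Friday + 7 ≡ Friday — that's 2284's doomsday.
In August the doomsday date is Aug 8.
Aug 8 is the doomsday itself: Friday.
2205 mod 7 = 0, so 2205 days before a Friday is Friday − 0 = Friday.

Friday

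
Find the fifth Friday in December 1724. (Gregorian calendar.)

December 29, 1724

December 1, 1724 is a Friday.
The first Friday is therefore December 1 (same day).
The fifth Friday is 1 + 4×7 = December 29.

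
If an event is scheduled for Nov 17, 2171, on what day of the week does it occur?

Doomsday rule: the anchor day for the 2100s is Sunday. For year 71: 71÷12 = 5 r 11, and 11÷4 = 2, so 5+11+2 = 18.
Sunday + 18 ≡ Thursday — that's 2171's doomsday.
In November the doomsday date is Nov 7.
Nov 17 is 10 days after Nov 7; 10 mod 7 = 3, so Thursday + 3 = Sunday.

Sunday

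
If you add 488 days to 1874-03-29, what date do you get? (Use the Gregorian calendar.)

+365 (one year) → Mar 29, 1875 (123 left).
Mar has 31 days: +3 → Apr 1, 1875 (120 left).
Apr has 30 days: +30 → May 1, 1875 (90 left).
May has 31 days: +31 → Jun 1, 1875 (59 left).
Jun has 30 days: +30 → Jul 1, 1875 (29 left).
+29 → Jul 30, 1875.

July 30, 1875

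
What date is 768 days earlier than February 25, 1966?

−365 (one year) → Feb 25, 1965 (403 left).
−366 (one year; includes Feb 29, 1964) → Feb 25, 1964 (37 left).
−25 → Jan 31, 1964 (end of Jan, 31 days; 12 left).
−12 → Jan 19, 1964.

January 19, 1964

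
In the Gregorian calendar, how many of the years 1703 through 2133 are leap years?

Multiples of 4 in [1703,2133]: 108.
Of those, multiples of 100: 4 (not leap unless ÷400).
Multiples of 400: 1.
Leap years = 108 − 4 + 1 = 105.

105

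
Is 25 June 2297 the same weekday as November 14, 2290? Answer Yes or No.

Yes

From Nov 14, 2290 to Jun 25, 2297 is 2415 days.
2415 mod 7 = 0, so they are the same weekday.
(Nov 14, 2290 is a Friday; Jun 25, 2297 is a Friday.)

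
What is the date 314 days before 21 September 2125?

−21 → Aug 31, 2125 (end of Aug, 31 days; 293 left).
−31 → Jul 31, 2125 (end of Jul, 31 days; 262 left).
−31 → Jun 30, 2125 (end of Jun, 30 days; 231 left).
−30 → May 31, 2125 (end of May, 31 days; 201 left).
−31 → Apr 30, 2125 (end of Apr, 30 days; 170 left).
−30 → Mar 31, 2125 (end of Mar, 31 days; 140 left).
−31 → Feb 28, 2125 (end of Feb, 28 days; 109 left).
−28 → Jan 31, 2125 (end of Jan, 31 days; 81 left).
−31 → Dec 31, 2124 (end of Dec, 31 days; 50 left).
−31 → Nov 30, 2124 (end of Nov, 30 days; 19 left).
−19 → Nov 11, 2124.

November 11, 2124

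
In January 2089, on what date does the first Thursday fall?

January 1, 2089 is a Saturday.
The first Thursday is therefore January 6 (5 days later).

January 6, 2089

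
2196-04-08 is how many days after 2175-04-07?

Apr 7, 2175 → Apr 7, 2176: 366 days (Feb 29, 2176 is in that span).
Apr 7, 2176 → Apr 7, 2177: 365 days.
Apr 7, 2177 → Apr 7, 2178: 365 days.
Apr 7, 2178 → Apr 7, 2179: 365 days.
Apr 7, 2179 → Apr 7, 2180: 366 days (Feb 29, 2180 is in that span).
Apr 7, 2180 → Apr 7, 2181: 365 days.
Apr 7, 2181 → Apr 7, 2182: 365 days.
Apr 7, 2182 → Apr 7, 2183: 365 days.
Apr 7, 2183 → Apr 7, 2184: 366 days (Feb 29, 2184 is in that span).
Apr 7, 2184 → Apr 7, 2185: 365 days.
Apr 7, 2185 → Apr 7, 2186: 365 days.
Apr 7, 2186 → Apr 7, 2187: 365 days.
Apr 7, 2187 → Apr 7, 2188: 366 days (Feb 29, 2188 is in that span).
Apr 7, 2188 → Apr 7, 2189: 365 days.
Apr 7, 2189 → Apr 7, 2190: 365 days.
Apr 7, 2190 → Apr 7, 2191: 365 days.
Apr 7, 2191 → Apr 7, 2192: 366 days (Feb 29, 2192 is in that span).
Apr 7, 2192 → Apr 7, 2193: 365 days.
Apr 7, 2193 → Apr 7, 2194: 365 days.
Apr 7, 2194 → Apr 7, 2195: 365 days.
Apr 7, 2195 → May 7, 2195: 30 days (April has 30).
May 7, 2195 → Jun 7, 2195: 31 days (May has 31).
Jun 7, 2195 → Jul 7, 2195: 30 days (June has 30).
Jul 7, 2195 → Aug 7, 2195: 31 days (July has 31).
Aug 7, 2195 → Sep 7, 2195: 31 days (August has 31).
Sep 7, 2195 → Oct 7, 2195: 30 days (September has 30).
Oct 7, 2195 → Nov 7, 2195: 31 days (October has 31).
Nov 7, 2195 → Dec 7, 2195: 30 days (November has 30).
Dec 7, 2195 → Jan 7, 2196: 31 days (December has 31).
Jan 7, 2196 → Feb 7, 2196: 31 days (January has 31).
Feb 7, 2196 → Mar 7, 2196: 29 days (February has 29).
Mar 7, 2196 → Apr 7, 2196: 31 days (March has 31).
Apr 7, 2196 → Apr 8, 2196: 1 days.
Total: 7672 days.

7672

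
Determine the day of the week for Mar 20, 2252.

Saturday

Doomsday rule: the anchor day for the 2200s is Friday. For year 52: 52÷12 = 4 r 4, and 4÷4 = 1, so 4+4+1 = 9.
Friday + 9 ≡ Sunday — that's 2252's doomsday.
In March the doomsday date is Mar 14.
Mar 20 is 6 days after Mar 14; 6 mod 7 = 6, so Sunday + 6 = Saturday.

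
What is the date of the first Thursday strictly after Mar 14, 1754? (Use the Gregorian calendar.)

Mar 14, 1754 is a Thursday.
From Thursday to the next Thursday is 7 days.
Mar 14, 1754 + 7 = Mar 21, 1754.

March 21, 1754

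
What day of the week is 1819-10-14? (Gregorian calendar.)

Doomsday rule: the anchor day for the 1800s is Friday. For year 19: 19÷12 = 1 r 7, and 7÷4 = 1, so 1+7+1 = 9.
Friday + 9 ≡ Sunday — that's 1819's doomsday.
In October the doomsday date is Oct 10.
Oct 14 is 4 days after Oct 10; 4 mod 7 = 4, so Sunday + 4 = Thursday.

Thursday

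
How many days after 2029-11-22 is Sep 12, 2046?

Nov 22, 2029 → Nov 22, 2030: 365 days.
Nov 22, 2030 → Nov 22, 2031: 365 days.
Nov 22, 2031 → Nov 22, 2032: 366 days (Feb 29, 2032 is in that span).
Nov 22, 2032 → Nov 22, 2033: 365 days.
Nov 22, 2033 → Nov 22, 2034: 365 days.
Nov 22, 2034 → Nov 22, 2035: 365 days.
Nov 22, 2035 → Nov 22, 2036: 366 days (Feb 29, 2036 is in that span).
Nov 22, 2036 → Nov 22, 2037: 365 days.
Nov 22, 2037 → Nov 22, 2038: 365 days.
Nov 22, 2038 → Nov 22, 2039: 365 days.
Nov 22, 2039 → Nov 22, 2040: 366 days (Feb 29, 2040 is in that span).
Nov 22, 2040 → Nov 22, 2041: 365 days.
Nov 22, 2041 → Nov 22, 2042: 365 days.
Nov 22, 2042 → Nov 22, 2043: 365 days.
Nov 22, 2043 → Nov 22, 2044: 366 days (Feb 29, 2044 is in that span).
Nov 22, 2044 → Nov 22, 2045: 365 days.
Nov 22, 2045 → Dec 22, 2045: 30 days (November has 30).
Dec 22, 2045 → Jan 22, 2046: 31 days (December has 31).
Jan 22, 2046 → Feb 22, 2046: 31 days (January has 31).
Feb 22, 2046 → Mar 22, 2046: 28 days (February has 28).
Mar 22, 2046 → Apr 22, 2046: 31 days (March has 31).
Apr 22, 2046 → May 22, 2046: 30 days (April has 30).
May 22, 2046 → Jun 22, 2046: 31 days (May has 31).
Jun 22, 2046 → Jul 22, 2046: 30 days (June has 30).
Jul 22, 2046 → Aug 22, 2046: 31 days (July has 31).
Aug 22, 2046 → Sep 12, 2046: 21 days.
Total: 6138 days.

6138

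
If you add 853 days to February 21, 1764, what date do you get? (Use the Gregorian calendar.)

June 23, 1766

+366 (one year; includes Feb 29, 1764) → Feb 21, 1765 (487 left).
+365 (one year) → Feb 21, 1766 (122 left).
Feb has 28 days: +8 → Mar 1, 1766 (114 left).
Mar has 31 days: +31 → Apr 1, 1766 (83 left).
Apr has 30 days: +30 → May 1, 1766 (53 left).
May has 31 days: +31 → Jun 1, 1766 (22 left).
+22 → Jun 23, 1766.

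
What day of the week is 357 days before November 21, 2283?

Nov 21, 2283 is a Wednesday.
357 mod 7 = 0, so 357 days before a Wednesday is Wednesday − 0 = Wednesday.

Wednesday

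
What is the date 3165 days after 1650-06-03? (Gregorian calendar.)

+365 (one year) → Jun 3, 1651 (2800 left).
+366 (one year; includes Feb 29, 1652) → Jun 3, 1652 (2434 left).
+365 (one year) → Jun 3, 1653 (2069 left).
+365 (one year) → Jun 3, 1654 (1704 left).
+365 (one year) → Jun 3, 1655 (1339 left).
+366 (one year; includes Feb 29, 1656) → Jun 3, 1656 (973 left).
+365 (one year) → Jun 3, 1657 (608 left).
+365 (one year) → Jun 3, 1658 (243 left).
Jun has 30 days: +28 → Jul 1, 1658 (215 left).
Jul has 31 days: +31 → Aug 1, 1658 (184 left).
Aug has 31 days: +31 → Sep 1, 1658 (153 left).
Sep has 30 days: +30 → Oct 1, 1658 (123 left).
Oct has 31 days: +31 → Nov 1, 1658 (92 left).
Nov has 30 days: +30 → Dec 1, 1658 (62 left).
Dec has 31 days: +31 → Jan 1, 1659 (31 left).
Jan has 31 days: +31 → Feb 1, 1659 (0 left).

February 1, 1659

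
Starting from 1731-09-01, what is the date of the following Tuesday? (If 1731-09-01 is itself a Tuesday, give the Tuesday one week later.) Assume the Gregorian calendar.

Sep 1, 1731 is a Saturday.
From Saturday to the next Tuesday is 3 days.
Sep 1, 1731 + 3 = Sep 4, 1731.

September 4, 1731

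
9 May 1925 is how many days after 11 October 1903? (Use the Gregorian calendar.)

7881

Oct 11, 1903 → Oct 11, 1904: 366 days (Feb 29, 1904 is in that span).
Oct 11, 1904 → Oct 11, 1905: 365 days.
Oct 11, 1905 → Oct 11, 1906: 365 days.
Oct 11, 1906 → Oct 11, 1907: 365 days.
Oct 11, 1907 → Oct 11, 1908: 366 days (Feb 29, 1908 is in that span).
Oct 11, 1908 → Oct 11, 1909: 365 days.
Oct 11, 1909 → Oct 11, 1910: 365 days.
Oct 11, 1910 → Oct 11, 1911: 365 days.
Oct 11, 1911 → Oct 11, 1912: 366 days (Feb 29, 1912 is in that span).
Oct 11, 1912 → Oct 11, 1913: 365 days.
Oct 11, 1913 → Oct 11, 1914: 365 days.
Oct 11, 1914 → Oct 11, 1915: 365 days.
Oct 11, 1915 → Oct 11, 1916: 366 days (Feb 29, 1916 is in that span).
Oct 11, 1916 → Oct 11, 1917: 365 days.
Oct 11, 1917 → Oct 11, 1918: 365 days.
Oct 11, 1918 → Oct 11, 1919: 365 days.
Oct 11, 1919 → Oct 11, 1920: 366 days (Feb 29, 1920 is in that span).
Oct 11, 1920 → Oct 11, 1921: 365 days.
Oct 11, 1921 → Oct 11, 1922: 365 days.
Oct 11, 1922 → Oct 11, 1923: 365 days.
Oct 11, 1923 → Oct 11, 1924: 366 days (Feb 29, 1924 is in that span).
Oct 11, 1924 → Nov 11, 1924: 31 days (October has 31).
Nov 11, 1924 → Dec 11, 1924: 30 days (November has 30).
Dec 11, 1924 → Jan 11, 1925: 31 days (December has 31).
Jan 11, 1925 → Feb 11, 1925: 31 days (January has 31).
Feb 11, 1925 → Mar 11, 1925: 28 days (February has 28).
Mar 11, 1925 → Apr 11, 1925: 31 days (March has 31).
Apr 11, 1925 → May 9, 1925: 28 days.
Total: 7881 days.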